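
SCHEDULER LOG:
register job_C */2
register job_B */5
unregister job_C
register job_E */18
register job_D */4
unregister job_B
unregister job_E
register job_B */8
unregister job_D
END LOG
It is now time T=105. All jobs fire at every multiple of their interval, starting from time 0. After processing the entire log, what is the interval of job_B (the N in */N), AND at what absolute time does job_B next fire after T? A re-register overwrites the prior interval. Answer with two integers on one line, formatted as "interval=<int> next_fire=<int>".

Answer: interval=8 next_fire=112

Derivation:
Op 1: register job_C */2 -> active={job_C:*/2}
Op 2: register job_B */5 -> active={job_B:*/5, job_C:*/2}
Op 3: unregister job_C -> active={job_B:*/5}
Op 4: register job_E */18 -> active={job_B:*/5, job_E:*/18}
Op 5: register job_D */4 -> active={job_B:*/5, job_D:*/4, job_E:*/18}
Op 6: unregister job_B -> active={job_D:*/4, job_E:*/18}
Op 7: unregister job_E -> active={job_D:*/4}
Op 8: register job_B */8 -> active={job_B:*/8, job_D:*/4}
Op 9: unregister job_D -> active={job_B:*/8}
Final interval of job_B = 8
Next fire of job_B after T=105: (105//8+1)*8 = 112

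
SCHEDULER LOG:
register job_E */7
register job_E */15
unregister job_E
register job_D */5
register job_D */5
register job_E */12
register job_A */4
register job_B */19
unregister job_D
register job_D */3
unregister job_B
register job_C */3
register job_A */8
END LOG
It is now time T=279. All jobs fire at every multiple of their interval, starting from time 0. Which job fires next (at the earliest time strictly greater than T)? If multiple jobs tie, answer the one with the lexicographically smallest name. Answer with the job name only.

Op 1: register job_E */7 -> active={job_E:*/7}
Op 2: register job_E */15 -> active={job_E:*/15}
Op 3: unregister job_E -> active={}
Op 4: register job_D */5 -> active={job_D:*/5}
Op 5: register job_D */5 -> active={job_D:*/5}
Op 6: register job_E */12 -> active={job_D:*/5, job_E:*/12}
Op 7: register job_A */4 -> active={job_A:*/4, job_D:*/5, job_E:*/12}
Op 8: register job_B */19 -> active={job_A:*/4, job_B:*/19, job_D:*/5, job_E:*/12}
Op 9: unregister job_D -> active={job_A:*/4, job_B:*/19, job_E:*/12}
Op 10: register job_D */3 -> active={job_A:*/4, job_B:*/19, job_D:*/3, job_E:*/12}
Op 11: unregister job_B -> active={job_A:*/4, job_D:*/3, job_E:*/12}
Op 12: register job_C */3 -> active={job_A:*/4, job_C:*/3, job_D:*/3, job_E:*/12}
Op 13: register job_A */8 -> active={job_A:*/8, job_C:*/3, job_D:*/3, job_E:*/12}
  job_A: interval 8, next fire after T=279 is 280
  job_C: interval 3, next fire after T=279 is 282
  job_D: interval 3, next fire after T=279 is 282
  job_E: interval 12, next fire after T=279 is 288
Earliest = 280, winner (lex tiebreak) = job_A

Answer: job_A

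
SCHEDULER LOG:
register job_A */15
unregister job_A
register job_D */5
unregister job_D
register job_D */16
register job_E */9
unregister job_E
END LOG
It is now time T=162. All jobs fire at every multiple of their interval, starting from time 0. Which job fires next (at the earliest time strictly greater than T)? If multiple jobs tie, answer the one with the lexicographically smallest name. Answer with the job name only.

Answer: job_D

Derivation:
Op 1: register job_A */15 -> active={job_A:*/15}
Op 2: unregister job_A -> active={}
Op 3: register job_D */5 -> active={job_D:*/5}
Op 4: unregister job_D -> active={}
Op 5: register job_D */16 -> active={job_D:*/16}
Op 6: register job_E */9 -> active={job_D:*/16, job_E:*/9}
Op 7: unregister job_E -> active={job_D:*/16}
  job_D: interval 16, next fire after T=162 is 176
Earliest = 176, winner (lex tiebreak) = job_D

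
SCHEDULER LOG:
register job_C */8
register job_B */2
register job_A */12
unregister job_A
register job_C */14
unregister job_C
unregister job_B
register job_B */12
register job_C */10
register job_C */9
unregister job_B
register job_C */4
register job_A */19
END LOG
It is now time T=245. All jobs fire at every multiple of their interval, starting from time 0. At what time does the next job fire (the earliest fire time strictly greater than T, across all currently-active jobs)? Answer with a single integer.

Op 1: register job_C */8 -> active={job_C:*/8}
Op 2: register job_B */2 -> active={job_B:*/2, job_C:*/8}
Op 3: register job_A */12 -> active={job_A:*/12, job_B:*/2, job_C:*/8}
Op 4: unregister job_A -> active={job_B:*/2, job_C:*/8}
Op 5: register job_C */14 -> active={job_B:*/2, job_C:*/14}
Op 6: unregister job_C -> active={job_B:*/2}
Op 7: unregister job_B -> active={}
Op 8: register job_B */12 -> active={job_B:*/12}
Op 9: register job_C */10 -> active={job_B:*/12, job_C:*/10}
Op 10: register job_C */9 -> active={job_B:*/12, job_C:*/9}
Op 11: unregister job_B -> active={job_C:*/9}
Op 12: register job_C */4 -> active={job_C:*/4}
Op 13: register job_A */19 -> active={job_A:*/19, job_C:*/4}
  job_A: interval 19, next fire after T=245 is 247
  job_C: interval 4, next fire after T=245 is 248
Earliest fire time = 247 (job job_A)

Answer: 247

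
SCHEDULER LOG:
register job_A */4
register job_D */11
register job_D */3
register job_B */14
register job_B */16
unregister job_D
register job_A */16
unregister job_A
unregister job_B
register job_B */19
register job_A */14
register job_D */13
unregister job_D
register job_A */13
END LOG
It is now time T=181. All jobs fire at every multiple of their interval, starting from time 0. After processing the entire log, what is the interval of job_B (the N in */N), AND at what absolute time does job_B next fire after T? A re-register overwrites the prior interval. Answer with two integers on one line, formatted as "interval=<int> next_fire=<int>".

Op 1: register job_A */4 -> active={job_A:*/4}
Op 2: register job_D */11 -> active={job_A:*/4, job_D:*/11}
Op 3: register job_D */3 -> active={job_A:*/4, job_D:*/3}
Op 4: register job_B */14 -> active={job_A:*/4, job_B:*/14, job_D:*/3}
Op 5: register job_B */16 -> active={job_A:*/4, job_B:*/16, job_D:*/3}
Op 6: unregister job_D -> active={job_A:*/4, job_B:*/16}
Op 7: register job_A */16 -> active={job_A:*/16, job_B:*/16}
Op 8: unregister job_A -> active={job_B:*/16}
Op 9: unregister job_B -> active={}
Op 10: register job_B */19 -> active={job_B:*/19}
Op 11: register job_A */14 -> active={job_A:*/14, job_B:*/19}
Op 12: register job_D */13 -> active={job_A:*/14, job_B:*/19, job_D:*/13}
Op 13: unregister job_D -> active={job_A:*/14, job_B:*/19}
Op 14: register job_A */13 -> active={job_A:*/13, job_B:*/19}
Final interval of job_B = 19
Next fire of job_B after T=181: (181//19+1)*19 = 190

Answer: interval=19 next_fire=190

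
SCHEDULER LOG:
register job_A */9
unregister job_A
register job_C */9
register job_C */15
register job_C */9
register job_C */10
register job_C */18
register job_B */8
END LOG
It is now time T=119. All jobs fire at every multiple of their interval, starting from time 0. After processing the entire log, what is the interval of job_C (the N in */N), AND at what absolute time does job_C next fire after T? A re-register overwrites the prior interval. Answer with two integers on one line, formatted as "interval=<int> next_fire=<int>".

Answer: interval=18 next_fire=126

Derivation:
Op 1: register job_A */9 -> active={job_A:*/9}
Op 2: unregister job_A -> active={}
Op 3: register job_C */9 -> active={job_C:*/9}
Op 4: register job_C */15 -> active={job_C:*/15}
Op 5: register job_C */9 -> active={job_C:*/9}
Op 6: register job_C */10 -> active={job_C:*/10}
Op 7: register job_C */18 -> active={job_C:*/18}
Op 8: register job_B */8 -> active={job_B:*/8, job_C:*/18}
Final interval of job_C = 18
Next fire of job_C after T=119: (119//18+1)*18 = 126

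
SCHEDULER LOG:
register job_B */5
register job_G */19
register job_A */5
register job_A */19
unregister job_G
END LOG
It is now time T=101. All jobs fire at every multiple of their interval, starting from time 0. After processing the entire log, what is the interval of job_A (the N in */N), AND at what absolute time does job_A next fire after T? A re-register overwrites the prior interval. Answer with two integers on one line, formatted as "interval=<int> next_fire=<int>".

Op 1: register job_B */5 -> active={job_B:*/5}
Op 2: register job_G */19 -> active={job_B:*/5, job_G:*/19}
Op 3: register job_A */5 -> active={job_A:*/5, job_B:*/5, job_G:*/19}
Op 4: register job_A */19 -> active={job_A:*/19, job_B:*/5, job_G:*/19}
Op 5: unregister job_G -> active={job_A:*/19, job_B:*/5}
Final interval of job_A = 19
Next fire of job_A after T=101: (101//19+1)*19 = 114

Answer: interval=19 next_fire=114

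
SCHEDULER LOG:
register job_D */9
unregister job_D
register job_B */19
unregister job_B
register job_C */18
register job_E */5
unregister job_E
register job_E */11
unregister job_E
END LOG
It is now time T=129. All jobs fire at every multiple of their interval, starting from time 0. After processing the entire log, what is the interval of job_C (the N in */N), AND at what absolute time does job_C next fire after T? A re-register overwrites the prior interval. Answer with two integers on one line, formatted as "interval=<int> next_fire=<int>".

Op 1: register job_D */9 -> active={job_D:*/9}
Op 2: unregister job_D -> active={}
Op 3: register job_B */19 -> active={job_B:*/19}
Op 4: unregister job_B -> active={}
Op 5: register job_C */18 -> active={job_C:*/18}
Op 6: register job_E */5 -> active={job_C:*/18, job_E:*/5}
Op 7: unregister job_E -> active={job_C:*/18}
Op 8: register job_E */11 -> active={job_C:*/18, job_E:*/11}
Op 9: unregister job_E -> active={job_C:*/18}
Final interval of job_C = 18
Next fire of job_C after T=129: (129//18+1)*18 = 144

Answer: interval=18 next_fire=144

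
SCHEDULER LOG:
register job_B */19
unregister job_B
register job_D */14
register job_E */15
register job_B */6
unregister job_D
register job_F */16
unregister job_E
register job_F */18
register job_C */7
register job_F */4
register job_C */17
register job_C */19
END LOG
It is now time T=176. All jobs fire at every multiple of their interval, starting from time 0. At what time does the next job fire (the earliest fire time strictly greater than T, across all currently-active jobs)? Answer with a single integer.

Op 1: register job_B */19 -> active={job_B:*/19}
Op 2: unregister job_B -> active={}
Op 3: register job_D */14 -> active={job_D:*/14}
Op 4: register job_E */15 -> active={job_D:*/14, job_E:*/15}
Op 5: register job_B */6 -> active={job_B:*/6, job_D:*/14, job_E:*/15}
Op 6: unregister job_D -> active={job_B:*/6, job_E:*/15}
Op 7: register job_F */16 -> active={job_B:*/6, job_E:*/15, job_F:*/16}
Op 8: unregister job_E -> active={job_B:*/6, job_F:*/16}
Op 9: register job_F */18 -> active={job_B:*/6, job_F:*/18}
Op 10: register job_C */7 -> active={job_B:*/6, job_C:*/7, job_F:*/18}
Op 11: register job_F */4 -> active={job_B:*/6, job_C:*/7, job_F:*/4}
Op 12: register job_C */17 -> active={job_B:*/6, job_C:*/17, job_F:*/4}
Op 13: register job_C */19 -> active={job_B:*/6, job_C:*/19, job_F:*/4}
  job_B: interval 6, next fire after T=176 is 180
  job_C: interval 19, next fire after T=176 is 190
  job_F: interval 4, next fire after T=176 is 180
Earliest fire time = 180 (job job_B)

Answer: 180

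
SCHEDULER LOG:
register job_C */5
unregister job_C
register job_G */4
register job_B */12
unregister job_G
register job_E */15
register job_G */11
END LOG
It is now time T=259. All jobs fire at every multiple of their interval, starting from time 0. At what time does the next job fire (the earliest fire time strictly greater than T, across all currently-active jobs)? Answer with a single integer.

Op 1: register job_C */5 -> active={job_C:*/5}
Op 2: unregister job_C -> active={}
Op 3: register job_G */4 -> active={job_G:*/4}
Op 4: register job_B */12 -> active={job_B:*/12, job_G:*/4}
Op 5: unregister job_G -> active={job_B:*/12}
Op 6: register job_E */15 -> active={job_B:*/12, job_E:*/15}
Op 7: register job_G */11 -> active={job_B:*/12, job_E:*/15, job_G:*/11}
  job_B: interval 12, next fire after T=259 is 264
  job_E: interval 15, next fire after T=259 is 270
  job_G: interval 11, next fire after T=259 is 264
Earliest fire time = 264 (job job_B)

Answer: 264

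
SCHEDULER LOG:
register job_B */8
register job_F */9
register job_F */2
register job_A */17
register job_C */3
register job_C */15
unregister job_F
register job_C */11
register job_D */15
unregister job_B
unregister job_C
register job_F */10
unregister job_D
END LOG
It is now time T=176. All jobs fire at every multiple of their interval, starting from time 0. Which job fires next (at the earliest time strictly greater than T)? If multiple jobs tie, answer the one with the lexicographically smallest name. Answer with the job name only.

Op 1: register job_B */8 -> active={job_B:*/8}
Op 2: register job_F */9 -> active={job_B:*/8, job_F:*/9}
Op 3: register job_F */2 -> active={job_B:*/8, job_F:*/2}
Op 4: register job_A */17 -> active={job_A:*/17, job_B:*/8, job_F:*/2}
Op 5: register job_C */3 -> active={job_A:*/17, job_B:*/8, job_C:*/3, job_F:*/2}
Op 6: register job_C */15 -> active={job_A:*/17, job_B:*/8, job_C:*/15, job_F:*/2}
Op 7: unregister job_F -> active={job_A:*/17, job_B:*/8, job_C:*/15}
Op 8: register job_C */11 -> active={job_A:*/17, job_B:*/8, job_C:*/11}
Op 9: register job_D */15 -> active={job_A:*/17, job_B:*/8, job_C:*/11, job_D:*/15}
Op 10: unregister job_B -> active={job_A:*/17, job_C:*/11, job_D:*/15}
Op 11: unregister job_C -> active={job_A:*/17, job_D:*/15}
Op 12: register job_F */10 -> active={job_A:*/17, job_D:*/15, job_F:*/10}
Op 13: unregister job_D -> active={job_A:*/17, job_F:*/10}
  job_A: interval 17, next fire after T=176 is 187
  job_F: interval 10, next fire after T=176 is 180
Earliest = 180, winner (lex tiebreak) = job_F

Answer: job_F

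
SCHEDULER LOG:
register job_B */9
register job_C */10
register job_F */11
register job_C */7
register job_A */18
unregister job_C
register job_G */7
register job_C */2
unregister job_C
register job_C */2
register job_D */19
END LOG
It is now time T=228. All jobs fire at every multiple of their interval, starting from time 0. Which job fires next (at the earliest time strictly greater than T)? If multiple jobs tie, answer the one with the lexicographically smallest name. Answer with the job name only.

Answer: job_C

Derivation:
Op 1: register job_B */9 -> active={job_B:*/9}
Op 2: register job_C */10 -> active={job_B:*/9, job_C:*/10}
Op 3: register job_F */11 -> active={job_B:*/9, job_C:*/10, job_F:*/11}
Op 4: register job_C */7 -> active={job_B:*/9, job_C:*/7, job_F:*/11}
Op 5: register job_A */18 -> active={job_A:*/18, job_B:*/9, job_C:*/7, job_F:*/11}
Op 6: unregister job_C -> active={job_A:*/18, job_B:*/9, job_F:*/11}
Op 7: register job_G */7 -> active={job_A:*/18, job_B:*/9, job_F:*/11, job_G:*/7}
Op 8: register job_C */2 -> active={job_A:*/18, job_B:*/9, job_C:*/2, job_F:*/11, job_G:*/7}
Op 9: unregister job_C -> active={job_A:*/18, job_B:*/9, job_F:*/11, job_G:*/7}
Op 10: register job_C */2 -> active={job_A:*/18, job_B:*/9, job_C:*/2, job_F:*/11, job_G:*/7}
Op 11: register job_D */19 -> active={job_A:*/18, job_B:*/9, job_C:*/2, job_D:*/19, job_F:*/11, job_G:*/7}
  job_A: interval 18, next fire after T=228 is 234
  job_B: interval 9, next fire after T=228 is 234
  job_C: interval 2, next fire after T=228 is 230
  job_D: interval 19, next fire after T=228 is 247
  job_F: interval 11, next fire after T=228 is 231
  job_G: interval 7, next fire after T=228 is 231
Earliest = 230, winner (lex tiebreak) = job_C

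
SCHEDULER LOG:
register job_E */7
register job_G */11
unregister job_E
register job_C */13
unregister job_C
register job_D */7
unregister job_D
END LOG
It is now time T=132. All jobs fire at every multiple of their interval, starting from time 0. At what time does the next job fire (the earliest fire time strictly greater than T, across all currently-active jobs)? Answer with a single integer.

Op 1: register job_E */7 -> active={job_E:*/7}
Op 2: register job_G */11 -> active={job_E:*/7, job_G:*/11}
Op 3: unregister job_E -> active={job_G:*/11}
Op 4: register job_C */13 -> active={job_C:*/13, job_G:*/11}
Op 5: unregister job_C -> active={job_G:*/11}
Op 6: register job_D */7 -> active={job_D:*/7, job_G:*/11}
Op 7: unregister job_D -> active={job_G:*/11}
  job_G: interval 11, next fire after T=132 is 143
Earliest fire time = 143 (job job_G)

Answer: 143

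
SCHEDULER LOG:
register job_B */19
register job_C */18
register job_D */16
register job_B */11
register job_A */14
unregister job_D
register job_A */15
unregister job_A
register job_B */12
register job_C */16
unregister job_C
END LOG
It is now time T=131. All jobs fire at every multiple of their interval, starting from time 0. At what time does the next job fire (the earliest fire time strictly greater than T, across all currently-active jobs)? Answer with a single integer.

Op 1: register job_B */19 -> active={job_B:*/19}
Op 2: register job_C */18 -> active={job_B:*/19, job_C:*/18}
Op 3: register job_D */16 -> active={job_B:*/19, job_C:*/18, job_D:*/16}
Op 4: register job_B */11 -> active={job_B:*/11, job_C:*/18, job_D:*/16}
Op 5: register job_A */14 -> active={job_A:*/14, job_B:*/11, job_C:*/18, job_D:*/16}
Op 6: unregister job_D -> active={job_A:*/14, job_B:*/11, job_C:*/18}
Op 7: register job_A */15 -> active={job_A:*/15, job_B:*/11, job_C:*/18}
Op 8: unregister job_A -> active={job_B:*/11, job_C:*/18}
Op 9: register job_B */12 -> active={job_B:*/12, job_C:*/18}
Op 10: register job_C */16 -> active={job_B:*/12, job_C:*/16}
Op 11: unregister job_C -> active={job_B:*/12}
  job_B: interval 12, next fire after T=131 is 132
Earliest fire time = 132 (job job_B)

Answer: 132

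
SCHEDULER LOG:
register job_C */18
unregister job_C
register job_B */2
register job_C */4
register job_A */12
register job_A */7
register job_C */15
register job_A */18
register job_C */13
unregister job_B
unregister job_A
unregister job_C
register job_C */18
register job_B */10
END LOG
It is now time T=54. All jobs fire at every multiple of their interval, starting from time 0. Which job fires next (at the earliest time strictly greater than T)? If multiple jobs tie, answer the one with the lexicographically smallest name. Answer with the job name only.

Answer: job_B

Derivation:
Op 1: register job_C */18 -> active={job_C:*/18}
Op 2: unregister job_C -> active={}
Op 3: register job_B */2 -> active={job_B:*/2}
Op 4: register job_C */4 -> active={job_B:*/2, job_C:*/4}
Op 5: register job_A */12 -> active={job_A:*/12, job_B:*/2, job_C:*/4}
Op 6: register job_A */7 -> active={job_A:*/7, job_B:*/2, job_C:*/4}
Op 7: register job_C */15 -> active={job_A:*/7, job_B:*/2, job_C:*/15}
Op 8: register job_A */18 -> active={job_A:*/18, job_B:*/2, job_C:*/15}
Op 9: register job_C */13 -> active={job_A:*/18, job_B:*/2, job_C:*/13}
Op 10: unregister job_B -> active={job_A:*/18, job_C:*/13}
Op 11: unregister job_A -> active={job_C:*/13}
Op 12: unregister job_C -> active={}
Op 13: register job_C */18 -> active={job_C:*/18}
Op 14: register job_B */10 -> active={job_B:*/10, job_C:*/18}
  job_B: interval 10, next fire after T=54 is 60
  job_C: interval 18, next fire after T=54 is 72
Earliest = 60, winner (lex tiebreak) = job_B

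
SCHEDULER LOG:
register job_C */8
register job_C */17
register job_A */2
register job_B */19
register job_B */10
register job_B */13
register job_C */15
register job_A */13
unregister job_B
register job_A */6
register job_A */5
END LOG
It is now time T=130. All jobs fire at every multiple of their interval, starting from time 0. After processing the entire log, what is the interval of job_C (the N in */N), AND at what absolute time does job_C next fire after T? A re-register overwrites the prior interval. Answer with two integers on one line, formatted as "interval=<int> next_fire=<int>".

Answer: interval=15 next_fire=135

Derivation:
Op 1: register job_C */8 -> active={job_C:*/8}
Op 2: register job_C */17 -> active={job_C:*/17}
Op 3: register job_A */2 -> active={job_A:*/2, job_C:*/17}
Op 4: register job_B */19 -> active={job_A:*/2, job_B:*/19, job_C:*/17}
Op 5: register job_B */10 -> active={job_A:*/2, job_B:*/10, job_C:*/17}
Op 6: register job_B */13 -> active={job_A:*/2, job_B:*/13, job_C:*/17}
Op 7: register job_C */15 -> active={job_A:*/2, job_B:*/13, job_C:*/15}
Op 8: register job_A */13 -> active={job_A:*/13, job_B:*/13, job_C:*/15}
Op 9: unregister job_B -> active={job_A:*/13, job_C:*/15}
Op 10: register job_A */6 -> active={job_A:*/6, job_C:*/15}
Op 11: register job_A */5 -> active={job_A:*/5, job_C:*/15}
Final interval of job_C = 15
Next fire of job_C after T=130: (130//15+1)*15 = 135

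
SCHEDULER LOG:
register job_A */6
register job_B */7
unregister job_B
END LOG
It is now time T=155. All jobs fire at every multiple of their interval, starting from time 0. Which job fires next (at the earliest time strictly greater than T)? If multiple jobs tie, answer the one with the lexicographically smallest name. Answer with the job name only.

Answer: job_A

Derivation:
Op 1: register job_A */6 -> active={job_A:*/6}
Op 2: register job_B */7 -> active={job_A:*/6, job_B:*/7}
Op 3: unregister job_B -> active={job_A:*/6}
  job_A: interval 6, next fire after T=155 is 156
Earliest = 156, winner (lex tiebreak) = job_A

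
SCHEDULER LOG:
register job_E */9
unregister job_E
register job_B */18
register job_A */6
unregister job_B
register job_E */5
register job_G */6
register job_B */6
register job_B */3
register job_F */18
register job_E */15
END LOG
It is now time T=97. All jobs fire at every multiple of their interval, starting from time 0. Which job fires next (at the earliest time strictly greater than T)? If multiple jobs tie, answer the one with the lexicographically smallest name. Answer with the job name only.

Op 1: register job_E */9 -> active={job_E:*/9}
Op 2: unregister job_E -> active={}
Op 3: register job_B */18 -> active={job_B:*/18}
Op 4: register job_A */6 -> active={job_A:*/6, job_B:*/18}
Op 5: unregister job_B -> active={job_A:*/6}
Op 6: register job_E */5 -> active={job_A:*/6, job_E:*/5}
Op 7: register job_G */6 -> active={job_A:*/6, job_E:*/5, job_G:*/6}
Op 8: register job_B */6 -> active={job_A:*/6, job_B:*/6, job_E:*/5, job_G:*/6}
Op 9: register job_B */3 -> active={job_A:*/6, job_B:*/3, job_E:*/5, job_G:*/6}
Op 10: register job_F */18 -> active={job_A:*/6, job_B:*/3, job_E:*/5, job_F:*/18, job_G:*/6}
Op 11: register job_E */15 -> active={job_A:*/6, job_B:*/3, job_E:*/15, job_F:*/18, job_G:*/6}
  job_A: interval 6, next fire after T=97 is 102
  job_B: interval 3, next fire after T=97 is 99
  job_E: interval 15, next fire after T=97 is 105
  job_F: interval 18, next fire after T=97 is 108
  job_G: interval 6, next fire after T=97 is 102
Earliest = 99, winner (lex tiebreak) = job_B

Answer: job_B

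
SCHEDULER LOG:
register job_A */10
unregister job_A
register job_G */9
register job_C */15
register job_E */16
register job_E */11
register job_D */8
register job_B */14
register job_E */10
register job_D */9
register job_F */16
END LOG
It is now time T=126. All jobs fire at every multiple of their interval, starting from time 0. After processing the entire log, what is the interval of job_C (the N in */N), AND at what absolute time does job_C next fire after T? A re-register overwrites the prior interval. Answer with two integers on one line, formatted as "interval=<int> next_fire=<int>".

Answer: interval=15 next_fire=135

Derivation:
Op 1: register job_A */10 -> active={job_A:*/10}
Op 2: unregister job_A -> active={}
Op 3: register job_G */9 -> active={job_G:*/9}
Op 4: register job_C */15 -> active={job_C:*/15, job_G:*/9}
Op 5: register job_E */16 -> active={job_C:*/15, job_E:*/16, job_G:*/9}
Op 6: register job_E */11 -> active={job_C:*/15, job_E:*/11, job_G:*/9}
Op 7: register job_D */8 -> active={job_C:*/15, job_D:*/8, job_E:*/11, job_G:*/9}
Op 8: register job_B */14 -> active={job_B:*/14, job_C:*/15, job_D:*/8, job_E:*/11, job_G:*/9}
Op 9: register job_E */10 -> active={job_B:*/14, job_C:*/15, job_D:*/8, job_E:*/10, job_G:*/9}
Op 10: register job_D */9 -> active={job_B:*/14, job_C:*/15, job_D:*/9, job_E:*/10, job_G:*/9}
Op 11: register job_F */16 -> active={job_B:*/14, job_C:*/15, job_D:*/9, job_E:*/10, job_F:*/16, job_G:*/9}
Final interval of job_C = 15
Next fire of job_C after T=126: (126//15+1)*15 = 135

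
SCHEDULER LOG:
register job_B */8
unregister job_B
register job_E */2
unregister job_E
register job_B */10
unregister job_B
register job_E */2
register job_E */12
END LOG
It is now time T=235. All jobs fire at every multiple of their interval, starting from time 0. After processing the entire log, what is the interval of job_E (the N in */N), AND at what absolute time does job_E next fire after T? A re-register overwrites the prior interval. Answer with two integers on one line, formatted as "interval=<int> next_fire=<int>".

Op 1: register job_B */8 -> active={job_B:*/8}
Op 2: unregister job_B -> active={}
Op 3: register job_E */2 -> active={job_E:*/2}
Op 4: unregister job_E -> active={}
Op 5: register job_B */10 -> active={job_B:*/10}
Op 6: unregister job_B -> active={}
Op 7: register job_E */2 -> active={job_E:*/2}
Op 8: register job_E */12 -> active={job_E:*/12}
Final interval of job_E = 12
Next fire of job_E after T=235: (235//12+1)*12 = 240

Answer: interval=12 next_fire=240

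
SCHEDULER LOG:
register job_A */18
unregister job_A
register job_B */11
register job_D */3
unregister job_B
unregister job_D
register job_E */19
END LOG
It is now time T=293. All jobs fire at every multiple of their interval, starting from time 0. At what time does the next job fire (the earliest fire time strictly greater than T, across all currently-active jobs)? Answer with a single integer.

Answer: 304

Derivation:
Op 1: register job_A */18 -> active={job_A:*/18}
Op 2: unregister job_A -> active={}
Op 3: register job_B */11 -> active={job_B:*/11}
Op 4: register job_D */3 -> active={job_B:*/11, job_D:*/3}
Op 5: unregister job_B -> active={job_D:*/3}
Op 6: unregister job_D -> active={}
Op 7: register job_E */19 -> active={job_E:*/19}
  job_E: interval 19, next fire after T=293 is 304
Earliest fire time = 304 (job job_E)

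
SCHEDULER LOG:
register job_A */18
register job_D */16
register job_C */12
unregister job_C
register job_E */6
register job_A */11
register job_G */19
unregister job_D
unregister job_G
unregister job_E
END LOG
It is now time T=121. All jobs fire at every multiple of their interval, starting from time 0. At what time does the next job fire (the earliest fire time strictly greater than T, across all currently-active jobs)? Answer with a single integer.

Op 1: register job_A */18 -> active={job_A:*/18}
Op 2: register job_D */16 -> active={job_A:*/18, job_D:*/16}
Op 3: register job_C */12 -> active={job_A:*/18, job_C:*/12, job_D:*/16}
Op 4: unregister job_C -> active={job_A:*/18, job_D:*/16}
Op 5: register job_E */6 -> active={job_A:*/18, job_D:*/16, job_E:*/6}
Op 6: register job_A */11 -> active={job_A:*/11, job_D:*/16, job_E:*/6}
Op 7: register job_G */19 -> active={job_A:*/11, job_D:*/16, job_E:*/6, job_G:*/19}
Op 8: unregister job_D -> active={job_A:*/11, job_E:*/6, job_G:*/19}
Op 9: unregister job_G -> active={job_A:*/11, job_E:*/6}
Op 10: unregister job_E -> active={job_A:*/11}
  job_A: interval 11, next fire after T=121 is 132
Earliest fire time = 132 (job job_A)

Answer: 132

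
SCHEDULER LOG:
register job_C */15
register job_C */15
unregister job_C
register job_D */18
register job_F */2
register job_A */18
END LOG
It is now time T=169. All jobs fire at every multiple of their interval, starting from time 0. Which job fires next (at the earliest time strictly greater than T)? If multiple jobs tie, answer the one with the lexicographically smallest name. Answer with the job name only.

Op 1: register job_C */15 -> active={job_C:*/15}
Op 2: register job_C */15 -> active={job_C:*/15}
Op 3: unregister job_C -> active={}
Op 4: register job_D */18 -> active={job_D:*/18}
Op 5: register job_F */2 -> active={job_D:*/18, job_F:*/2}
Op 6: register job_A */18 -> active={job_A:*/18, job_D:*/18, job_F:*/2}
  job_A: interval 18, next fire after T=169 is 180
  job_D: interval 18, next fire after T=169 is 180
  job_F: interval 2, next fire after T=169 is 170
Earliest = 170, winner (lex tiebreak) = job_F

Answer: job_F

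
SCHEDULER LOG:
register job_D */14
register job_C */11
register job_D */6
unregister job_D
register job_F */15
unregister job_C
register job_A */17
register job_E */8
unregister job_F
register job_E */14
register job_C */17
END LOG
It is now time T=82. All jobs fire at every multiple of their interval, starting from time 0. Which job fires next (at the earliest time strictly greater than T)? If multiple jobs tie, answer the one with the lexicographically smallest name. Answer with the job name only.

Answer: job_E

Derivation:
Op 1: register job_D */14 -> active={job_D:*/14}
Op 2: register job_C */11 -> active={job_C:*/11, job_D:*/14}
Op 3: register job_D */6 -> active={job_C:*/11, job_D:*/6}
Op 4: unregister job_D -> active={job_C:*/11}
Op 5: register job_F */15 -> active={job_C:*/11, job_F:*/15}
Op 6: unregister job_C -> active={job_F:*/15}
Op 7: register job_A */17 -> active={job_A:*/17, job_F:*/15}
Op 8: register job_E */8 -> active={job_A:*/17, job_E:*/8, job_F:*/15}
Op 9: unregister job_F -> active={job_A:*/17, job_E:*/8}
Op 10: register job_E */14 -> active={job_A:*/17, job_E:*/14}
Op 11: register job_C */17 -> active={job_A:*/17, job_C:*/17, job_E:*/14}
  job_A: interval 17, next fire after T=82 is 85
  job_C: interval 17, next fire after T=82 is 85
  job_E: interval 14, next fire after T=82 is 84
Earliest = 84, winner (lex tiebreak) = job_E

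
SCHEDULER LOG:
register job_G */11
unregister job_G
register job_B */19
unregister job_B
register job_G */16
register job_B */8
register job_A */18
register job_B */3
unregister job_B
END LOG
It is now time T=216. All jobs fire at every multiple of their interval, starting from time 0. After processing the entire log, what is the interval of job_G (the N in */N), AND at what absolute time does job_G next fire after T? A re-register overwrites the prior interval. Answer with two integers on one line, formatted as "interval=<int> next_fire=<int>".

Answer: interval=16 next_fire=224

Derivation:
Op 1: register job_G */11 -> active={job_G:*/11}
Op 2: unregister job_G -> active={}
Op 3: register job_B */19 -> active={job_B:*/19}
Op 4: unregister job_B -> active={}
Op 5: register job_G */16 -> active={job_G:*/16}
Op 6: register job_B */8 -> active={job_B:*/8, job_G:*/16}
Op 7: register job_A */18 -> active={job_A:*/18, job_B:*/8, job_G:*/16}
Op 8: register job_B */3 -> active={job_A:*/18, job_B:*/3, job_G:*/16}
Op 9: unregister job_B -> active={job_A:*/18, job_G:*/16}
Final interval of job_G = 16
Next fire of job_G after T=216: (216//16+1)*16 = 224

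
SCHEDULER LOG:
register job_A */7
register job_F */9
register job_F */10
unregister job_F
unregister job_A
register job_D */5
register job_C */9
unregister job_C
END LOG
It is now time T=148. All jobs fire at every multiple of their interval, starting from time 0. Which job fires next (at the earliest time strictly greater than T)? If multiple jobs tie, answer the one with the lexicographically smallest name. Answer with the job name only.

Answer: job_D

Derivation:
Op 1: register job_A */7 -> active={job_A:*/7}
Op 2: register job_F */9 -> active={job_A:*/7, job_F:*/9}
Op 3: register job_F */10 -> active={job_A:*/7, job_F:*/10}
Op 4: unregister job_F -> active={job_A:*/7}
Op 5: unregister job_A -> active={}
Op 6: register job_D */5 -> active={job_D:*/5}
Op 7: register job_C */9 -> active={job_C:*/9, job_D:*/5}
Op 8: unregister job_C -> active={job_D:*/5}
  job_D: interval 5, next fire after T=148 is 150
Earliest = 150, winner (lex tiebreak) = job_D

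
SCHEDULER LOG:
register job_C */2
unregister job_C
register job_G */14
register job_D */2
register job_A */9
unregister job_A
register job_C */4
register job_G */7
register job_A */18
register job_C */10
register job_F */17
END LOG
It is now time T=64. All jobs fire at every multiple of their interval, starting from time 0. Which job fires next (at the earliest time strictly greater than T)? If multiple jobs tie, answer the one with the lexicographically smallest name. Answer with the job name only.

Answer: job_D

Derivation:
Op 1: register job_C */2 -> active={job_C:*/2}
Op 2: unregister job_C -> active={}
Op 3: register job_G */14 -> active={job_G:*/14}
Op 4: register job_D */2 -> active={job_D:*/2, job_G:*/14}
Op 5: register job_A */9 -> active={job_A:*/9, job_D:*/2, job_G:*/14}
Op 6: unregister job_A -> active={job_D:*/2, job_G:*/14}
Op 7: register job_C */4 -> active={job_C:*/4, job_D:*/2, job_G:*/14}
Op 8: register job_G */7 -> active={job_C:*/4, job_D:*/2, job_G:*/7}
Op 9: register job_A */18 -> active={job_A:*/18, job_C:*/4, job_D:*/2, job_G:*/7}
Op 10: register job_C */10 -> active={job_A:*/18, job_C:*/10, job_D:*/2, job_G:*/7}
Op 11: register job_F */17 -> active={job_A:*/18, job_C:*/10, job_D:*/2, job_F:*/17, job_G:*/7}
  job_A: interval 18, next fire after T=64 is 72
  job_C: interval 10, next fire after T=64 is 70
  job_D: interval 2, next fire after T=64 is 66
  job_F: interval 17, next fire after T=64 is 68
  job_G: interval 7, next fire after T=64 is 70
Earliest = 66, winner (lex tiebreak) = job_D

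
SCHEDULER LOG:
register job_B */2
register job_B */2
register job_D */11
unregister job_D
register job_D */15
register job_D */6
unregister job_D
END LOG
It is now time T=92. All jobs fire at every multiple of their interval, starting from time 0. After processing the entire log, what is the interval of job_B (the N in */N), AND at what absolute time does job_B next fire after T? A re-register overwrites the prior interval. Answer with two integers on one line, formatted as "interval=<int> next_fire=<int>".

Op 1: register job_B */2 -> active={job_B:*/2}
Op 2: register job_B */2 -> active={job_B:*/2}
Op 3: register job_D */11 -> active={job_B:*/2, job_D:*/11}
Op 4: unregister job_D -> active={job_B:*/2}
Op 5: register job_D */15 -> active={job_B:*/2, job_D:*/15}
Op 6: register job_D */6 -> active={job_B:*/2, job_D:*/6}
Op 7: unregister job_D -> active={job_B:*/2}
Final interval of job_B = 2
Next fire of job_B after T=92: (92//2+1)*2 = 94

Answer: interval=2 next_fire=94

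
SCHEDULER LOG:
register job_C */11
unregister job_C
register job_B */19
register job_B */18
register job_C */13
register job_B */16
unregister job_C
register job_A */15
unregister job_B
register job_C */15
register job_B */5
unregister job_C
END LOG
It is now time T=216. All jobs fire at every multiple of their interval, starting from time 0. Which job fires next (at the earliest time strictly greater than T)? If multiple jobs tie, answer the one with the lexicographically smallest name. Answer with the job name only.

Answer: job_B

Derivation:
Op 1: register job_C */11 -> active={job_C:*/11}
Op 2: unregister job_C -> active={}
Op 3: register job_B */19 -> active={job_B:*/19}
Op 4: register job_B */18 -> active={job_B:*/18}
Op 5: register job_C */13 -> active={job_B:*/18, job_C:*/13}
Op 6: register job_B */16 -> active={job_B:*/16, job_C:*/13}
Op 7: unregister job_C -> active={job_B:*/16}
Op 8: register job_A */15 -> active={job_A:*/15, job_B:*/16}
Op 9: unregister job_B -> active={job_A:*/15}
Op 10: register job_C */15 -> active={job_A:*/15, job_C:*/15}
Op 11: register job_B */5 -> active={job_A:*/15, job_B:*/5, job_C:*/15}
Op 12: unregister job_C -> active={job_A:*/15, job_B:*/5}
  job_A: interval 15, next fire after T=216 is 225
  job_B: interval 5, next fire after T=216 is 220
Earliest = 220, winner (lex tiebreak) = job_B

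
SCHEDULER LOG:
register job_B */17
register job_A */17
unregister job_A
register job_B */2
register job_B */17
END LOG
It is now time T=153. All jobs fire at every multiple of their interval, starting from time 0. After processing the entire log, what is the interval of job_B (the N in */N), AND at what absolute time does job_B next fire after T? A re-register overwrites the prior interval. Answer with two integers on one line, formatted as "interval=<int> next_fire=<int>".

Answer: interval=17 next_fire=170

Derivation:
Op 1: register job_B */17 -> active={job_B:*/17}
Op 2: register job_A */17 -> active={job_A:*/17, job_B:*/17}
Op 3: unregister job_A -> active={job_B:*/17}
Op 4: register job_B */2 -> active={job_B:*/2}
Op 5: register job_B */17 -> active={job_B:*/17}
Final interval of job_B = 17
Next fire of job_B after T=153: (153//17+1)*17 = 170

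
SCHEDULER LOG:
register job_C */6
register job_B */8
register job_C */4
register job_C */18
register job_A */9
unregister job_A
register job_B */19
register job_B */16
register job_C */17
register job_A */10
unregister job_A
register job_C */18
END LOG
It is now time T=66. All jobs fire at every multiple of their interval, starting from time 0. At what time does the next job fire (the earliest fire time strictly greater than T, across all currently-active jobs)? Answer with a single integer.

Answer: 72

Derivation:
Op 1: register job_C */6 -> active={job_C:*/6}
Op 2: register job_B */8 -> active={job_B:*/8, job_C:*/6}
Op 3: register job_C */4 -> active={job_B:*/8, job_C:*/4}
Op 4: register job_C */18 -> active={job_B:*/8, job_C:*/18}
Op 5: register job_A */9 -> active={job_A:*/9, job_B:*/8, job_C:*/18}
Op 6: unregister job_A -> active={job_B:*/8, job_C:*/18}
Op 7: register job_B */19 -> active={job_B:*/19, job_C:*/18}
Op 8: register job_B */16 -> active={job_B:*/16, job_C:*/18}
Op 9: register job_C */17 -> active={job_B:*/16, job_C:*/17}
Op 10: register job_A */10 -> active={job_A:*/10, job_B:*/16, job_C:*/17}
Op 11: unregister job_A -> active={job_B:*/16, job_C:*/17}
Op 12: register job_C */18 -> active={job_B:*/16, job_C:*/18}
  job_B: interval 16, next fire after T=66 is 80
  job_C: interval 18, next fire after T=66 is 72
Earliest fire time = 72 (job job_C)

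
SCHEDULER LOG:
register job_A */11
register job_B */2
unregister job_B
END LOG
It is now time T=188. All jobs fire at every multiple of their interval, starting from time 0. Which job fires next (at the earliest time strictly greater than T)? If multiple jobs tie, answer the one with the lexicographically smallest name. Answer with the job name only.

Answer: job_A

Derivation:
Op 1: register job_A */11 -> active={job_A:*/11}
Op 2: register job_B */2 -> active={job_A:*/11, job_B:*/2}
Op 3: unregister job_B -> active={job_A:*/11}
  job_A: interval 11, next fire after T=188 is 198
Earliest = 198, winner (lex tiebreak) = job_A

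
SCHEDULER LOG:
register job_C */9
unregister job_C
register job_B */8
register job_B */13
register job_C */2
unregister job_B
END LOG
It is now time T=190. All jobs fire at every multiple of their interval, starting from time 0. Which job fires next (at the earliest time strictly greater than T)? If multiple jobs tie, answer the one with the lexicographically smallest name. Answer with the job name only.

Op 1: register job_C */9 -> active={job_C:*/9}
Op 2: unregister job_C -> active={}
Op 3: register job_B */8 -> active={job_B:*/8}
Op 4: register job_B */13 -> active={job_B:*/13}
Op 5: register job_C */2 -> active={job_B:*/13, job_C:*/2}
Op 6: unregister job_B -> active={job_C:*/2}
  job_C: interval 2, next fire after T=190 is 192
Earliest = 192, winner (lex tiebreak) = job_C

Answer: job_C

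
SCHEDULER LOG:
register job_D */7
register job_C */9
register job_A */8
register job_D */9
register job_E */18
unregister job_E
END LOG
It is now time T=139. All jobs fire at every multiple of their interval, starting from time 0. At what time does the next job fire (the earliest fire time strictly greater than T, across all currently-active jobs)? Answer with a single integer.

Answer: 144

Derivation:
Op 1: register job_D */7 -> active={job_D:*/7}
Op 2: register job_C */9 -> active={job_C:*/9, job_D:*/7}
Op 3: register job_A */8 -> active={job_A:*/8, job_C:*/9, job_D:*/7}
Op 4: register job_D */9 -> active={job_A:*/8, job_C:*/9, job_D:*/9}
Op 5: register job_E */18 -> active={job_A:*/8, job_C:*/9, job_D:*/9, job_E:*/18}
Op 6: unregister job_E -> active={job_A:*/8, job_C:*/9, job_D:*/9}
  job_A: interval 8, next fire after T=139 is 144
  job_C: interval 9, next fire after T=139 is 144
  job_D: interval 9, next fire after T=139 is 144
Earliest fire time = 144 (job job_A)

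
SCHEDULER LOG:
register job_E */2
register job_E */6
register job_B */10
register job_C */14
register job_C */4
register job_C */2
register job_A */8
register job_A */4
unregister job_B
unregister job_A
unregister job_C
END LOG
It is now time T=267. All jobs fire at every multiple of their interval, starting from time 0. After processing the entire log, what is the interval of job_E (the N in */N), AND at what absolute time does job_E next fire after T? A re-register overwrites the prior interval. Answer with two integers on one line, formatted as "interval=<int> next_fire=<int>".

Answer: interval=6 next_fire=270

Derivation:
Op 1: register job_E */2 -> active={job_E:*/2}
Op 2: register job_E */6 -> active={job_E:*/6}
Op 3: register job_B */10 -> active={job_B:*/10, job_E:*/6}
Op 4: register job_C */14 -> active={job_B:*/10, job_C:*/14, job_E:*/6}
Op 5: register job_C */4 -> active={job_B:*/10, job_C:*/4, job_E:*/6}
Op 6: register job_C */2 -> active={job_B:*/10, job_C:*/2, job_E:*/6}
Op 7: register job_A */8 -> active={job_A:*/8, job_B:*/10, job_C:*/2, job_E:*/6}
Op 8: register job_A */4 -> active={job_A:*/4, job_B:*/10, job_C:*/2, job_E:*/6}
Op 9: unregister job_B -> active={job_A:*/4, job_C:*/2, job_E:*/6}
Op 10: unregister job_A -> active={job_C:*/2, job_E:*/6}
Op 11: unregister job_C -> active={job_E:*/6}
Final interval of job_E = 6
Next fire of job_E after T=267: (267//6+1)*6 = 270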